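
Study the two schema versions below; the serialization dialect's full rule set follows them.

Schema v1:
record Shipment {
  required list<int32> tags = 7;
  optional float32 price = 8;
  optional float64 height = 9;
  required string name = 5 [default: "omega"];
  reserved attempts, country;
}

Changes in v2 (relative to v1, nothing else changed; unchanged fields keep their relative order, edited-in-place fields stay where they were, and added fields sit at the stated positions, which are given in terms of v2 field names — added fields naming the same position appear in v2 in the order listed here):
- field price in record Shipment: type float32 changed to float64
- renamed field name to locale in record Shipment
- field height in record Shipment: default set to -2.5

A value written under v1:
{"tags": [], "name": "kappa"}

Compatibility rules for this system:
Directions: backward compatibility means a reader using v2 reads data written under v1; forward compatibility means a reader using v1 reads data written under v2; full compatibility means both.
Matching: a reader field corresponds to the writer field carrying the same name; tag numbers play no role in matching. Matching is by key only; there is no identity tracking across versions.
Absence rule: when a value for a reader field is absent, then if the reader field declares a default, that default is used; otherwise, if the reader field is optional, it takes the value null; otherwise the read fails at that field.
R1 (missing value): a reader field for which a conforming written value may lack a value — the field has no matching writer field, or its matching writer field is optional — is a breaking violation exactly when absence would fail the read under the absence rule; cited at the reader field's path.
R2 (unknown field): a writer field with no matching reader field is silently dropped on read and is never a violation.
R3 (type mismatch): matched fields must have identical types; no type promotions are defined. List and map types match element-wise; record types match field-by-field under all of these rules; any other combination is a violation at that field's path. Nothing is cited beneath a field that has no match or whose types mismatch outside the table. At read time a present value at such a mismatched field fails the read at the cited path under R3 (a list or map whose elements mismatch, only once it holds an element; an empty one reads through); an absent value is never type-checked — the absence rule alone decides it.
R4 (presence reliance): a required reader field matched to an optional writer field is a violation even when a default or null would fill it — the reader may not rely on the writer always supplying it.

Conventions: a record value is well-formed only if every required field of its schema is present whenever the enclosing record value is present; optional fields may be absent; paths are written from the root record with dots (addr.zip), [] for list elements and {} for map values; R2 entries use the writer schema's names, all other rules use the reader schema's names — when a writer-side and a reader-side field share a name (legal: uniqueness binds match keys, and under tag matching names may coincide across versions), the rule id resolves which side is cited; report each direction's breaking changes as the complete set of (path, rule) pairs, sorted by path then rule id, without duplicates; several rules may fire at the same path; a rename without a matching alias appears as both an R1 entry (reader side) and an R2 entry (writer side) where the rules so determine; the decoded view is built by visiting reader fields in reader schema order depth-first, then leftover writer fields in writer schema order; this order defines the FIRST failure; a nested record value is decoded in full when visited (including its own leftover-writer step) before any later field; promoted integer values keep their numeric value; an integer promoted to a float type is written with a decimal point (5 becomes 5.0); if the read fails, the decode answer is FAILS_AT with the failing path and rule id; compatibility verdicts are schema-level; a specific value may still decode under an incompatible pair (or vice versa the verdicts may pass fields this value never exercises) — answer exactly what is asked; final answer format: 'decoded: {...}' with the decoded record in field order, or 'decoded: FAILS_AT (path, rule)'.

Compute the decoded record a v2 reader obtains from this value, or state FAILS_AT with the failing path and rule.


the writer's type comes first in each Shipment pair
decode (reader v2):
  tags := []
  price := null (not supplied -> null)
  height := -2.5 (no value, default fills)
  locale := "omega" (no value, default fills)
  writer name: unmatched, discarded
  => decoded: {"tags": [], "price": null, "height": -2.5, "locale": "omega"}
remaining Shipment differences; none change what is asked:
  field price in record Shipment: type float32 changed to float64 -> affects the rule determinations only; this particular Shipment value decodes identically

decoded: {"tags": [], "price": null, "height": -2.5, "locale": "omega"}


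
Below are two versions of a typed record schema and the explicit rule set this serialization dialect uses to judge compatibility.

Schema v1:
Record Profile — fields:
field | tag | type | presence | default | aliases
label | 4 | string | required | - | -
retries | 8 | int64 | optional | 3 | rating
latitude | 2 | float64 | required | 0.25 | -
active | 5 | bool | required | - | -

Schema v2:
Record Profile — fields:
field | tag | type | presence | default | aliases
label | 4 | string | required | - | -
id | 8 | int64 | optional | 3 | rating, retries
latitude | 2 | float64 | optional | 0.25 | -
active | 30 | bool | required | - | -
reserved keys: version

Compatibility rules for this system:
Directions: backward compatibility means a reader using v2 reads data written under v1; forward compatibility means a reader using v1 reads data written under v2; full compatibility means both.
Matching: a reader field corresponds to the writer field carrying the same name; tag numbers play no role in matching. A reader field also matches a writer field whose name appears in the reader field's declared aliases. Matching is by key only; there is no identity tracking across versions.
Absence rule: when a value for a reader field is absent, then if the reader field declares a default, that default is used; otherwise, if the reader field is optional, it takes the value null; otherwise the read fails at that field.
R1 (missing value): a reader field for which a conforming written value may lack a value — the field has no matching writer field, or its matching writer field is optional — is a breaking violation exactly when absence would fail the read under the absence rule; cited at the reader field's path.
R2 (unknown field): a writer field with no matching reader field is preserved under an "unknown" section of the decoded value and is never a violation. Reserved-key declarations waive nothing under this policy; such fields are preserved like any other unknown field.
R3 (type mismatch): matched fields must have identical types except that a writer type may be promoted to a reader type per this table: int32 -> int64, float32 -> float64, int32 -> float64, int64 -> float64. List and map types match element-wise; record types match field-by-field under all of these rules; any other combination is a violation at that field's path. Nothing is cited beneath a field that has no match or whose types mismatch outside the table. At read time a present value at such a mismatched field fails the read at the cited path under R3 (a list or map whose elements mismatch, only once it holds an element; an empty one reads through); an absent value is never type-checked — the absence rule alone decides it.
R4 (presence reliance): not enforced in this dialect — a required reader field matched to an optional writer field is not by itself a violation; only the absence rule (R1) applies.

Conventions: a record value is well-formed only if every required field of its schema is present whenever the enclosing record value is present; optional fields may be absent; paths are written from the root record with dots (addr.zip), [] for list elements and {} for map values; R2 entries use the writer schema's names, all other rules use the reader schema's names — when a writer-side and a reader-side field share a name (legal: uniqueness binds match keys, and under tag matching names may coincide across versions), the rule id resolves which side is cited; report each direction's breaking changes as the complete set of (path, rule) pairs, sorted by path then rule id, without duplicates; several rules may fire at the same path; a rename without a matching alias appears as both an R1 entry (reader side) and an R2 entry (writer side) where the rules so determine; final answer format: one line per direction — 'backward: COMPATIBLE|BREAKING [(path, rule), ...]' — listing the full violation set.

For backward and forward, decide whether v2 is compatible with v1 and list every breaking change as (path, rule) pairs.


backward: COMPATIBLE []; forward: COMPATIBLE []

each type pair in Profile: writer, then reader
backward on Profile — v2 reading data written by v1:
  writer required, string -> string: reader label maps from writer label
  writer optional, int64 -> int64: reader id maps from writer retries
  writer required, float64 -> float64: reader latitude maps from writer latitude
  writer required, bool -> bool: reader active maps from writer active
  => backward verdict for Profile: COMPATIBLE, no violations
forward on Profile — v1 reading data written by v2:
  writer required, string -> string: reader label maps from writer label
  retries: no writer-side match
  writer optional, float64 -> float64: reader latitude maps from writer latitude
  writer required, bool -> bool: reader active maps from writer active
  leftover writer field: id
  => forward verdict for Profile: COMPATIBLE, no violations


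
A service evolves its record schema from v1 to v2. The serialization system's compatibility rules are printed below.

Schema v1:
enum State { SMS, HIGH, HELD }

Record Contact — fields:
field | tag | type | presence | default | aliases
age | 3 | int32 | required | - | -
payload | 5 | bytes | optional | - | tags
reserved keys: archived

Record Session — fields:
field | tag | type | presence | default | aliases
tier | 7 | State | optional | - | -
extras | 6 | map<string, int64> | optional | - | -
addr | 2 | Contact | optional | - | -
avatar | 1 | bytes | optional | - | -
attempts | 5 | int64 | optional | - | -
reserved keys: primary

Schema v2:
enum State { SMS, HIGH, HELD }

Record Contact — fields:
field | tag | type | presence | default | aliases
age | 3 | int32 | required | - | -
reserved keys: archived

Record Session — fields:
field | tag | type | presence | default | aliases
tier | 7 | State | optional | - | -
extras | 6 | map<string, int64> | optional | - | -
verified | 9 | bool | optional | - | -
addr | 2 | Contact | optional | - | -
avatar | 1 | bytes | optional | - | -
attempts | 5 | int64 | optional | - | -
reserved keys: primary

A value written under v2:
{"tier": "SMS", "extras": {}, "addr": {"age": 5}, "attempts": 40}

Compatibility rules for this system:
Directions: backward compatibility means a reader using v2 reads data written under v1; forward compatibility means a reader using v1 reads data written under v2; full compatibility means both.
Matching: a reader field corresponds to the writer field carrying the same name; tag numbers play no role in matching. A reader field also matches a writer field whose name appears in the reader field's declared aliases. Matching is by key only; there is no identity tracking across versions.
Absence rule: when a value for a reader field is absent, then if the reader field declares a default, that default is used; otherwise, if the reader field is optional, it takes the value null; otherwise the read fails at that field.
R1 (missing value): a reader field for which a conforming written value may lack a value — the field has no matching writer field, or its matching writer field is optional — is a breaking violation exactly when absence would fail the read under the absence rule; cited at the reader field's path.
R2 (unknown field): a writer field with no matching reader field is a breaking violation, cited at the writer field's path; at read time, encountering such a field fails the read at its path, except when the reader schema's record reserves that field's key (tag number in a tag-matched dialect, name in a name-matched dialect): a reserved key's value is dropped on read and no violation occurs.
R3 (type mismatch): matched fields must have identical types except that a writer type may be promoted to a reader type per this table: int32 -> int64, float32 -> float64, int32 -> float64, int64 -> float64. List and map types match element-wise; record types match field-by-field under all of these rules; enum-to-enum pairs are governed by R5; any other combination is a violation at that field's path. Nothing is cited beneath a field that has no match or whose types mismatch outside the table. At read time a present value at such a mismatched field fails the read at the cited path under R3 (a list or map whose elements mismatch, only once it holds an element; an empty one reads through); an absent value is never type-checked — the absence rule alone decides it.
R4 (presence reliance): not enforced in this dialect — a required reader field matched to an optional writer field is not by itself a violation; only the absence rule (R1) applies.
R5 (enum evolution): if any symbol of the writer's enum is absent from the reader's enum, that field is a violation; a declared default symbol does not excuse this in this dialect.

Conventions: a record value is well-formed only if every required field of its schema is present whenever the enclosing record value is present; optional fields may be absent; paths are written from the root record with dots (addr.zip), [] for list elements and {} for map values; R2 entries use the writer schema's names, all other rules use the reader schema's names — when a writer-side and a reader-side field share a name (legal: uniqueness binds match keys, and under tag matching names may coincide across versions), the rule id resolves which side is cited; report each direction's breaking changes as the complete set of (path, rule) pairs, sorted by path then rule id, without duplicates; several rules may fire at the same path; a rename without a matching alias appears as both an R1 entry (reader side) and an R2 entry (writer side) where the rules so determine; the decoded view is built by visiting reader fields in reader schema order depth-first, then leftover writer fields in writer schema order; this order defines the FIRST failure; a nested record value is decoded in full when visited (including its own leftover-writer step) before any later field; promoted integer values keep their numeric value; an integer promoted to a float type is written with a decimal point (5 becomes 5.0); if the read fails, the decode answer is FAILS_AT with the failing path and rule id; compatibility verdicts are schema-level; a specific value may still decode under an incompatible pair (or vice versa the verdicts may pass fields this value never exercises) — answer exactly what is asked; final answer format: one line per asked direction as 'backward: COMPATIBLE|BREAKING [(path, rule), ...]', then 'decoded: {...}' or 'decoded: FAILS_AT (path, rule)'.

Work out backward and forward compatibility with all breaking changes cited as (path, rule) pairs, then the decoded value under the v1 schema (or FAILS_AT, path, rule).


backward: BREAKING [(addr.payload, R2)]; forward: BREAKING [(verified, R2)]; decoded: {"tier": "SMS", "extras": {}, "addr": {"age": 5, "payload": null}, "avatar": null, "attempts": 40}

in Session below, arrows point writer -> reader
checking backward for Session: reader v2 against writer v1:
  tier <- tier (State -> State, writer optional)
  extras <- extras (map<string, int64> -> map<string, int64>, writer optional)
  no writer field matches reader verified
  addr <- addr (Contact -> Contact, writer optional)
  avatar <- avatar (bytes -> bytes, writer optional)
  attempts <- attempts (int64 -> int64, writer optional)
  addr.age <- addr.age (int32 -> int32, writer required)
  writer field addr.payload has no reader counterpart
  breaking: (addr.payload, R2)
  => backward verdict for Session: BREAKING, 1 violation(s)
checking forward for Session: reader v1 against writer v2:
  tier <- tier (State -> State, writer optional)
  extras <- extras (map<string, int64> -> map<string, int64>, writer optional)
  addr <- addr (Contact -> Contact, writer optional)
  avatar <- avatar (bytes -> bytes, writer optional)
  attempts <- attempts (int64 -> int64, writer optional)
  writer field verified has no reader counterpart
  addr.age <- addr.age (int32 -> int32, writer required)
  no writer field matches reader addr.payload
  breaking: (verified, R2)
  => forward verdict for Session: BREAKING, 1 violation(s)
decode walk for Session under reader schema v1:
  tier := "SMS"
  extras := {}
  addr.age := 5
  addr.payload := null (missing; optional => null)
  avatar := null (missing; optional => null)
  attempts := 40
  => decoded: {"tier": "SMS", "extras": {}, "addr": {"age": 5, "payload": null}, "avatar": null, "attempts": 40}


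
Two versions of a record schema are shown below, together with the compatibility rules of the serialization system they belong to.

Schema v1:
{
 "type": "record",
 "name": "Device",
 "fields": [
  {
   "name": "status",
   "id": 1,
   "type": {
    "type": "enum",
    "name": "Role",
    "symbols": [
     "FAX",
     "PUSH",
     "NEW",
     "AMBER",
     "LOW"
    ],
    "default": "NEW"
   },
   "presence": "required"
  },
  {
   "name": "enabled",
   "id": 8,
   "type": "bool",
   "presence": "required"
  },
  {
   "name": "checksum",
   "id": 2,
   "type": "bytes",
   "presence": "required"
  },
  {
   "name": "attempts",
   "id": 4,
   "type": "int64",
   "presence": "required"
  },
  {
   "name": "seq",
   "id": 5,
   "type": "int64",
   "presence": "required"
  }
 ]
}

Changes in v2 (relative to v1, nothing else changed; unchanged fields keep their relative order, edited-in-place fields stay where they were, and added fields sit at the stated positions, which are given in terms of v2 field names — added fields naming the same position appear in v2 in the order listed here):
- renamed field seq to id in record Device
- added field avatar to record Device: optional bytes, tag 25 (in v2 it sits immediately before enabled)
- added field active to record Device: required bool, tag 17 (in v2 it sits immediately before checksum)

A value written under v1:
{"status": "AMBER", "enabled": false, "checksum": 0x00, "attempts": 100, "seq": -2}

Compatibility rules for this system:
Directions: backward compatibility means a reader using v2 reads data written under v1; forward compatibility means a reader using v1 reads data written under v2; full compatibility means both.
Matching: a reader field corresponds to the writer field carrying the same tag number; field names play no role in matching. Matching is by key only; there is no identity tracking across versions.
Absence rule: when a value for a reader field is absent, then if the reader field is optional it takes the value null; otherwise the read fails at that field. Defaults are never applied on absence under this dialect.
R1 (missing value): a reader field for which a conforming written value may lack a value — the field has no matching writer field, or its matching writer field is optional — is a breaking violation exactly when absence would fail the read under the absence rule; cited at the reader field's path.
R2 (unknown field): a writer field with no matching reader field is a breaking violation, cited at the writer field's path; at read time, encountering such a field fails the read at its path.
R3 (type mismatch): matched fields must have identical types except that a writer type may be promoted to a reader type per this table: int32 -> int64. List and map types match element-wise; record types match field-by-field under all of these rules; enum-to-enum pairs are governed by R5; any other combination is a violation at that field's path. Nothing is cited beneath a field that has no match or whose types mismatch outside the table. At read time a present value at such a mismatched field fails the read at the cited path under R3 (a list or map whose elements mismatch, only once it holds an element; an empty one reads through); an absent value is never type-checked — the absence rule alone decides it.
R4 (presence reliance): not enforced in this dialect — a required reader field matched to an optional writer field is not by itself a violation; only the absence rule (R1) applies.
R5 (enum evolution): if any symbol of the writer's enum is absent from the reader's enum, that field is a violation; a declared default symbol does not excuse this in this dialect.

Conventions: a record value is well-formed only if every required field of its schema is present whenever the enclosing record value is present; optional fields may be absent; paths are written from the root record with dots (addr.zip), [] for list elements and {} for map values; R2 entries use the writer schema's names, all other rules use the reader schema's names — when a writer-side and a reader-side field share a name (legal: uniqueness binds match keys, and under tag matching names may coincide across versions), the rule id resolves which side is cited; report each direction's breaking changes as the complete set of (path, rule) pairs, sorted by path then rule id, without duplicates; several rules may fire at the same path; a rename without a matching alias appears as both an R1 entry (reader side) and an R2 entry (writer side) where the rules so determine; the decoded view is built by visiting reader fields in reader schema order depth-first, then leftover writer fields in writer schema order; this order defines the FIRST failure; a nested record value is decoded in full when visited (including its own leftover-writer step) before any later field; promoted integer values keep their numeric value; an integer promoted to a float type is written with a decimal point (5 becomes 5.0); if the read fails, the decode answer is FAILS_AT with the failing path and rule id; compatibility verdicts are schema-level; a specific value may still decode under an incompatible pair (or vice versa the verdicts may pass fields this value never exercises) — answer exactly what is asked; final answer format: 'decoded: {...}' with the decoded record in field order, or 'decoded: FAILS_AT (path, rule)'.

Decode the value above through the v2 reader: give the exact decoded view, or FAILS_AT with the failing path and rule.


decoded: FAILS_AT (active, R1)

each type pair in Device: writer, then reader
migrating the Device value to v2:
  status := "AMBER"
  avatar := null (not supplied -> null)
  enabled := false
  read fails at active under R1 (no fill)
  => FAILS_AT (active, R1)
remaining Device differences; none change what is asked:
  renamed field seq to id in record Device -> no rule fires on it and the decoded Device view is identical with or without it
  added field avatar to record Device: optional bytes, tag 25 (in v2 it sits immediately before enabled) -> shifts the Device verdicts, not this decode


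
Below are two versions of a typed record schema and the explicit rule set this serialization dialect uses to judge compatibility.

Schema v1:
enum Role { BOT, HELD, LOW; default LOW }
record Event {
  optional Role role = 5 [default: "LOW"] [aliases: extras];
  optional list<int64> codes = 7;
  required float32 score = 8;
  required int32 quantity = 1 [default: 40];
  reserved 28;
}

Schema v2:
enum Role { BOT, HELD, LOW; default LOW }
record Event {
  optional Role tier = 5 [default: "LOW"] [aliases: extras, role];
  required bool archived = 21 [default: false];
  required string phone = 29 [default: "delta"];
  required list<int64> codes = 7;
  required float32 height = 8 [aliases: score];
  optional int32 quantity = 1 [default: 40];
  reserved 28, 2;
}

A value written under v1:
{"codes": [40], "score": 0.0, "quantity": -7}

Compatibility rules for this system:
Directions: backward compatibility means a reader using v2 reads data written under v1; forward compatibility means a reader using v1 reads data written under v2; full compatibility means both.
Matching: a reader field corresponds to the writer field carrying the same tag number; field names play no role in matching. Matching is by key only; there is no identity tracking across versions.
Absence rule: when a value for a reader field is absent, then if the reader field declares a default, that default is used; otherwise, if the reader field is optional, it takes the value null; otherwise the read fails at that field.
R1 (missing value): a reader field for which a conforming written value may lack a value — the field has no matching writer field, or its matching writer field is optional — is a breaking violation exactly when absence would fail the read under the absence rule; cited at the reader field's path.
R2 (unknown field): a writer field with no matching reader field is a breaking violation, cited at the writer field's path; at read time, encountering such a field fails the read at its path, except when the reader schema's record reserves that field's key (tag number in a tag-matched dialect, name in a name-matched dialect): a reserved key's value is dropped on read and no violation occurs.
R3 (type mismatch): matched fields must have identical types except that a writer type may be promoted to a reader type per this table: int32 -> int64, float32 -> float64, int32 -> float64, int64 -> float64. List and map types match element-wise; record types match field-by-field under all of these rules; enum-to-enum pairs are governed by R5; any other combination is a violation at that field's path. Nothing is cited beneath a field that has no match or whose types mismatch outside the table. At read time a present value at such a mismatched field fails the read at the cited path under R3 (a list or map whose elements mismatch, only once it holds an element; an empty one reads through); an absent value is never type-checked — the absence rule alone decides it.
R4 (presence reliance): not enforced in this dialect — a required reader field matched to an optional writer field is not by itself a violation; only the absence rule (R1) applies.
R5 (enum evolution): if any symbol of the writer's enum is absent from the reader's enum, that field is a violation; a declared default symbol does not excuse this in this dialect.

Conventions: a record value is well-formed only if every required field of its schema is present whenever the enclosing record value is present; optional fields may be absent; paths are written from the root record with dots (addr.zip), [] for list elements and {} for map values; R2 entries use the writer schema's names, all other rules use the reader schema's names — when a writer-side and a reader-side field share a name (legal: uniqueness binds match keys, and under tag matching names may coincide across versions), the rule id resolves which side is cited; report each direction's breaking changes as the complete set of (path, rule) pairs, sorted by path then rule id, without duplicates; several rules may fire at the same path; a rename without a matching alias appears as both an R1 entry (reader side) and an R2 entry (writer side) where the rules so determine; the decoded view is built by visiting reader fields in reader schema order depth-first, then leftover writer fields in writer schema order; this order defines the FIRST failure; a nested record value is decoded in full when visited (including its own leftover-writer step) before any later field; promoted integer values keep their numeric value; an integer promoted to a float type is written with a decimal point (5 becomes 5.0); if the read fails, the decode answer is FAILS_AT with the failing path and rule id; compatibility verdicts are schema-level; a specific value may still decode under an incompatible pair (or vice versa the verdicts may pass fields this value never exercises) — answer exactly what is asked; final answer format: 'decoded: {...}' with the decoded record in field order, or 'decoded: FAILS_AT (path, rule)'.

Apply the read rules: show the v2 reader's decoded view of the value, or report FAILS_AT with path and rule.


decoded: {"tier": "LOW", "archived": false, "phone": "delta", "codes": [40], "height": 0.0, "quantity": -7}

arrows below run writer -> reader for Event
decoding the Event value with the v2 reader:
  tier := "LOW" (absent -> default)
  archived := false (absent -> default)
  phone := "delta" (absent -> default)
  codes := [40]
  height := 0.0 (from writer score)
  quantity := -7
  => decoded: {"tier": "LOW", "archived": false, "phone": "delta", "codes": [40], "height": 0.0, "quantity": -7}
diffs on Event not affecting the asked answer:
  field quantity in record Event: required changed to optional -> triggers nothing under the printed rules; the Event answer is the same either way
  field codes in record Event: optional changed to required -> shifts the Event verdicts, not this decode


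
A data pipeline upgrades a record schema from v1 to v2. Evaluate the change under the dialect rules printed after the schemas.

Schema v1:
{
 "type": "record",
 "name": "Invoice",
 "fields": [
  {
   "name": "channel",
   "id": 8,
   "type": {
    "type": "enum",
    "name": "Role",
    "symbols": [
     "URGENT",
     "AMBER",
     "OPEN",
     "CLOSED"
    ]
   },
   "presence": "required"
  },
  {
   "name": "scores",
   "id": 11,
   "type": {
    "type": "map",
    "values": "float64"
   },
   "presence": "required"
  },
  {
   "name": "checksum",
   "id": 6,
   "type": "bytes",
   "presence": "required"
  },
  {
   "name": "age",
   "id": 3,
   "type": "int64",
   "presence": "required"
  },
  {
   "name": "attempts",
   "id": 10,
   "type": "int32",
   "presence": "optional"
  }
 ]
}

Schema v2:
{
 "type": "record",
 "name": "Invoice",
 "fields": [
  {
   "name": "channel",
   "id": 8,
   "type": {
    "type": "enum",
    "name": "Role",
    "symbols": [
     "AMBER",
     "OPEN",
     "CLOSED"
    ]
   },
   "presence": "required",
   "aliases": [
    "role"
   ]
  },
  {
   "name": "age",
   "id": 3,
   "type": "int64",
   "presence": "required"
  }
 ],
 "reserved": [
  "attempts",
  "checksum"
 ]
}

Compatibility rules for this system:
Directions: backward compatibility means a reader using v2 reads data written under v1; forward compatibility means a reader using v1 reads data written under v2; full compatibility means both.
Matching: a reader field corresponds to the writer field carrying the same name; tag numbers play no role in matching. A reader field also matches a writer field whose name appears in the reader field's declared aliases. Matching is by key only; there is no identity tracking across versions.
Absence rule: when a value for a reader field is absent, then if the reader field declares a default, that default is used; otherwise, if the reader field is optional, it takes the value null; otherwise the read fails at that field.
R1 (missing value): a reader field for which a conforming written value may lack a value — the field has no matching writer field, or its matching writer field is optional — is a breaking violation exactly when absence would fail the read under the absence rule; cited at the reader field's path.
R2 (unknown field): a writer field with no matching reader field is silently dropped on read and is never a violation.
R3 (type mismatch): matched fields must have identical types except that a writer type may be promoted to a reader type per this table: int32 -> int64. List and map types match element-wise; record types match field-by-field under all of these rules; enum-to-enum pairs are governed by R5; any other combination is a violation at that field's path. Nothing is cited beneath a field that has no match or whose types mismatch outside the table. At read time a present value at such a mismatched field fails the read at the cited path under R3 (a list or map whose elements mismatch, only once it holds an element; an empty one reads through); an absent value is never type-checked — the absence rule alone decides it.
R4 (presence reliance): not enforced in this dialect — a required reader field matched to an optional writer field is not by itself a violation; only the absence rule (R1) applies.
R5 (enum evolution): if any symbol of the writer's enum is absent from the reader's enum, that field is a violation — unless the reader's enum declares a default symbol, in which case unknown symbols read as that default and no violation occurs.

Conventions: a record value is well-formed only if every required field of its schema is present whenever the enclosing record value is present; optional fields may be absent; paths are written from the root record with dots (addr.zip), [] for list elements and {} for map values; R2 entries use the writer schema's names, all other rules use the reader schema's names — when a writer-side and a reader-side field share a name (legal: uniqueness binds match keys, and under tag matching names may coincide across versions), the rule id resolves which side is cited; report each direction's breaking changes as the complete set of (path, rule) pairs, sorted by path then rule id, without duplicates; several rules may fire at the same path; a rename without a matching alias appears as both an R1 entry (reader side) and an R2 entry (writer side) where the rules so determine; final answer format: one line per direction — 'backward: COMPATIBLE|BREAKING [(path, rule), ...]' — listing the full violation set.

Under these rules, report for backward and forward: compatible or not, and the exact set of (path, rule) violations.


backward: BREAKING [(channel, R5)]; forward: BREAKING [(checksum, R1), (scores, R1)]

in Invoice below, arrows point writer -> reader
backward pass over Invoice, reader schema v2, writer schema v1:
  channel <- channel (Role -> Role, writer required)
  age <- age (int64 -> int64, writer required)
  writer scores: unknown to reader
  writer checksum: unknown to reader
  writer attempts: unknown to reader
  rule R5 violated at channel
  backward on Invoice therefore BREAKING (1)
forward pass over Invoice, reader schema v1, writer schema v2:
  channel <- channel (Role -> Role, writer required)
  scores has no writer counterpart
  checksum has no writer counterpart
  age <- age (int64 -> int64, writer required)
  attempts has no writer counterpart
  rule R1 violated at checksum
  rule R1 violated at scores
  forward on Invoice therefore BREAKING (2)


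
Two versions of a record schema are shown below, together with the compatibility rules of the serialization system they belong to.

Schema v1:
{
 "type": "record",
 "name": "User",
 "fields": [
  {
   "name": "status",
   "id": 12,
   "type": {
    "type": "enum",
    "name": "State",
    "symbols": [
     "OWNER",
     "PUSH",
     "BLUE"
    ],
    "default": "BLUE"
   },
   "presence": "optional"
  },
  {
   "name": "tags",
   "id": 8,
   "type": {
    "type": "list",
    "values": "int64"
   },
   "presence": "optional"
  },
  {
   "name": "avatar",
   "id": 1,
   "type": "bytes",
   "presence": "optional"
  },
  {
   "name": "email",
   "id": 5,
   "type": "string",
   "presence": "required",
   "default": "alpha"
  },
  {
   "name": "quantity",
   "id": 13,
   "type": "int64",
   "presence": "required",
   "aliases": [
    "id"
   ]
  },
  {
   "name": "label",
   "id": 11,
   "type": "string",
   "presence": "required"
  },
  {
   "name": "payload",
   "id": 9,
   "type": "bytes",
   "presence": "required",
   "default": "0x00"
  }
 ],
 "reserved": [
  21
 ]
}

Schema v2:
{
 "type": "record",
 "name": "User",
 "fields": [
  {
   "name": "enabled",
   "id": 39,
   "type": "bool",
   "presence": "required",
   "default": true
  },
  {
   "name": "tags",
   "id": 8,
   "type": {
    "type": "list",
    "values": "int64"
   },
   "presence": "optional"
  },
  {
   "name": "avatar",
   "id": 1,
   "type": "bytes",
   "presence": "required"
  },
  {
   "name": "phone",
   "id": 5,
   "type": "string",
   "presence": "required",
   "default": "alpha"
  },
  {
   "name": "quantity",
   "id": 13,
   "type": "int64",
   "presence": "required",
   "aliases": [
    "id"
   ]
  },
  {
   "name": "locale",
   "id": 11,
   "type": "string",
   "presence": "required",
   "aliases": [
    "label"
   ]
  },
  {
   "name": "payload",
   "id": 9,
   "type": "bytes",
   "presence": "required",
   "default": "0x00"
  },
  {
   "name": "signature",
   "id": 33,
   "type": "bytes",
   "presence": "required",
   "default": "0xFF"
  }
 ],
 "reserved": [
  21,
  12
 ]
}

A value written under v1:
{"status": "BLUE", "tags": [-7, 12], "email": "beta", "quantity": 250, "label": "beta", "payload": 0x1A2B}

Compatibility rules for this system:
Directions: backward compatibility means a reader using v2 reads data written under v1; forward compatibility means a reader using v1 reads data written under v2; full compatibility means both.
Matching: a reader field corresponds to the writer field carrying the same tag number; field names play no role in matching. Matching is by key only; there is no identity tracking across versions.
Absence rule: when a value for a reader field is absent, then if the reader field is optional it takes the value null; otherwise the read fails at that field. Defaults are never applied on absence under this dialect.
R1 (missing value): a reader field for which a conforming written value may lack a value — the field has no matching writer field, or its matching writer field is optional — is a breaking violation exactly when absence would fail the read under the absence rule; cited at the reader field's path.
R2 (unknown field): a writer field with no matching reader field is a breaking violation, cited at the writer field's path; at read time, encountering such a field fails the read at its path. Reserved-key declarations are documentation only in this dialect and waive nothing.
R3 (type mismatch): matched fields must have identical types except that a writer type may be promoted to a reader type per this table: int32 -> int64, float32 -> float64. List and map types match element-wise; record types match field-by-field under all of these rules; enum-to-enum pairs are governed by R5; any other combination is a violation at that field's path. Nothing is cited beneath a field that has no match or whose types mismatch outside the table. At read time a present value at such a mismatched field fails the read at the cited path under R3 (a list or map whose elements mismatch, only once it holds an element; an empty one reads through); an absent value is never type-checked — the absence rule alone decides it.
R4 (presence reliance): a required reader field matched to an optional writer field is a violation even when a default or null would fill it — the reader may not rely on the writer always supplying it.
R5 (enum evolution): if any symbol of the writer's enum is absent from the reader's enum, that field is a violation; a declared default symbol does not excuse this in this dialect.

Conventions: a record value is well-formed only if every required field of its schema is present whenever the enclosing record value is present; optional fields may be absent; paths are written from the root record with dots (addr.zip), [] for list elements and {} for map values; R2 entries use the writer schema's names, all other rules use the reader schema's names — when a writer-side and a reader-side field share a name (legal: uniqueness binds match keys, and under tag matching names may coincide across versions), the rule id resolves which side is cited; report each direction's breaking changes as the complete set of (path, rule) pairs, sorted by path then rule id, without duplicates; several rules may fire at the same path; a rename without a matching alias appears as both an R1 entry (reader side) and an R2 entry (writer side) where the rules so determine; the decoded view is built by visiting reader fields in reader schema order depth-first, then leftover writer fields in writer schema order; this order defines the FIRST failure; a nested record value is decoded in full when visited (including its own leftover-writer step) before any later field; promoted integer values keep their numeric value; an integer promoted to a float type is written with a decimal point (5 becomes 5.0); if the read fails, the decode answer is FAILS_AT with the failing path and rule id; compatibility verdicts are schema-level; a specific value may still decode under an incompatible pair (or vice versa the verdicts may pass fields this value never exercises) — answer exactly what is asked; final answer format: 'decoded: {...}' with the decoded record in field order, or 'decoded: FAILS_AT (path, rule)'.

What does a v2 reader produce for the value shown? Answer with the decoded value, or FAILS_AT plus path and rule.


each type pair in User: writer, then reader
migrating the User value to v2:
  read fails at enabled under R1 (no fill)
  => FAILS_AT (enabled, R1)
ruling out the remaining User differences:
  added field signature to record User: required bytes, tag 33, default 0xFF (in v2 it sits last) -> changes User's schema-level verdicts only — the decode of this value is the same
  removed field status from record User (its key 12 joins the reserved list) -> changes User's schema-level verdicts only — the decode of this value is the same
  renamed field email to phone in record User -> triggers nothing under the printed rules; the User answer is the same either way
  field avatar in record User: optional changed to required -> changes User's schema-level verdicts only — the decode of this value is the same
  renamed field label to locale in record User (alias label declared on the renamed field) -> triggers nothing under the printed rules; the User answer is the same either way

decoded: FAILS_AT (enabled, R1)
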